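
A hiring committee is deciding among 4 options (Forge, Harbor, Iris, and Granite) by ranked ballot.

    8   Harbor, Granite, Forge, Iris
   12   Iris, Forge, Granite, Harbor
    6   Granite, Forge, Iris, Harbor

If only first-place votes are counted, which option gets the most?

First-place vote totals:
  Forge: 0
  Harbor: 8
  Iris: 12
  Granite: 6
Iris has the most first-place votes.

Iris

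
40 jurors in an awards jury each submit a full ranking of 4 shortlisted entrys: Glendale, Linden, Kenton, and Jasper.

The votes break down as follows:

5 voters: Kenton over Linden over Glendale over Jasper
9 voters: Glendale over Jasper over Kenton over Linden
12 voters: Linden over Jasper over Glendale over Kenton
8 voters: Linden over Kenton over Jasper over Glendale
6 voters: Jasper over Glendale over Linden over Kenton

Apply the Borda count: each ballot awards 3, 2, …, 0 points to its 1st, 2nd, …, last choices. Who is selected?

Borda scores:
  Glendale: 5·1 + 9·3 + 12·1 + 8·0 + 6·2 = 56
  Linden: 5·2 + 9·0 + 12·3 + 8·3 + 6·1 = 76
  Kenton: 5·3 + 9·1 + 12·0 + 8·2 + 6·0 = 40
  Jasper: 5·0 + 9·2 + 12·2 + 8·1 + 6·3 = 68
Linden has the highest total.

Linden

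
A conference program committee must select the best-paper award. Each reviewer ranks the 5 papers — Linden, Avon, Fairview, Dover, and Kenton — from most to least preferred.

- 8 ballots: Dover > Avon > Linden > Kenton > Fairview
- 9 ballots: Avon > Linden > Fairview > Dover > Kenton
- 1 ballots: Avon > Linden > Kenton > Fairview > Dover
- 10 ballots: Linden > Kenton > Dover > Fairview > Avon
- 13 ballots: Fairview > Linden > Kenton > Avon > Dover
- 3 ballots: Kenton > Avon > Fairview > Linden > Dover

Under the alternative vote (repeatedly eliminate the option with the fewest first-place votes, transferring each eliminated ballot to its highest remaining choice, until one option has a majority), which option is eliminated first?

Round 1: Fairview 13, Linden 10, Avon 10, Dover 8, Kenton 3. Kenton has the fewest and is eliminated.
Round 2: Avon 13, Fairview 13, Linden 10, Dover 8. Dover has the fewest and is eliminated.
Round 3: Avon 21, Fairview 13, Linden 10. Linden has the fewest and is eliminated.
Round 4: Fairview 23, Avon 21. Fairview has a majority.

Kenton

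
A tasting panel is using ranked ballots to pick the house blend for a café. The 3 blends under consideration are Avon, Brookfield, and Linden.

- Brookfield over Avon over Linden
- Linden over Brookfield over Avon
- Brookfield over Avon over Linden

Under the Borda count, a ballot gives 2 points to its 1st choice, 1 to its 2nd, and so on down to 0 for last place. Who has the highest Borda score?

Borda scores:
  Avon: 1 + 0 + 1 = 2
  Brookfield: 2 + 1 + 2 = 5
  Linden: 0 + 2 + 0 = 2
Brookfield has the highest total.

Brookfield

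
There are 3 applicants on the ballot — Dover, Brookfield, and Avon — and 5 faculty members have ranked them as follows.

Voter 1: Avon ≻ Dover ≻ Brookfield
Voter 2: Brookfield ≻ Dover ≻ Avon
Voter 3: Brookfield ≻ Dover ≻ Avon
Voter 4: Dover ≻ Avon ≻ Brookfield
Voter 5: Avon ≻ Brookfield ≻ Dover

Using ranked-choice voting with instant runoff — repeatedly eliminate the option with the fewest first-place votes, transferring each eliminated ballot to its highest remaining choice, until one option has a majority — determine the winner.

Avon

Round 1: Brookfield 2, Avon 2, Dover 1. Dover has the fewest and is eliminated.
Round 2: Avon 3, Brookfield 2. Avon has a majority.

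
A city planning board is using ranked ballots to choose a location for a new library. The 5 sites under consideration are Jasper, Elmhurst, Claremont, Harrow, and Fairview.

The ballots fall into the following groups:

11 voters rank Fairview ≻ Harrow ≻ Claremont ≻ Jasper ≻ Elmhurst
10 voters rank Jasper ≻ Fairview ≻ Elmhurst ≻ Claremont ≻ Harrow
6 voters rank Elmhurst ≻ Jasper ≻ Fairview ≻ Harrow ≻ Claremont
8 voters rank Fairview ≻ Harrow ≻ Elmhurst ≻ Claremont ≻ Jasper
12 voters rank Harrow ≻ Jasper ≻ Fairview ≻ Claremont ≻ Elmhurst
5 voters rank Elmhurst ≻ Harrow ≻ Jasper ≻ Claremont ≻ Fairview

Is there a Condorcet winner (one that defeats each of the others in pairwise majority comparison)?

Head-to-head results (52 voters total):
Jasper vs Elmhurst: Jasper wins 33–19.
Jasper vs Claremont: Jasper wins 33–19.
Jasper vs Harrow: Harrow wins 36–16.
Jasper vs Fairview: Jasper wins 33–19.
Elmhurst vs Claremont: Elmhurst wins 29–23.
Elmhurst vs Harrow: Harrow wins 31–21.
Elmhurst vs Fairview: Fairview wins 41–11.
Claremont vs Harrow: Harrow wins 42–10.
Claremont vs Fairview: Fairview wins 47–5.
Harrow vs Fairview: Fairview wins 35–17.
No candidate beats all others: Jasper beats Fairview beats Harrow beats Jasper, a majority cycle.

No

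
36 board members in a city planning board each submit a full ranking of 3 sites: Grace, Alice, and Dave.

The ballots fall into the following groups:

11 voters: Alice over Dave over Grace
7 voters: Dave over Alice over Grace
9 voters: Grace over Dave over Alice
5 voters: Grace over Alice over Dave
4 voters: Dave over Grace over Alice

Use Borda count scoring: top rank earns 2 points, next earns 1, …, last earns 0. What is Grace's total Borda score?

32

Borda scores:
  Grace: 11·0 + 7·0 + 9·2 + 5·2 + 4·1 = 32
  Alice: 11·2 + 7·1 + 9·0 + 5·1 + 4·0 = 34
  Dave: 11·1 + 7·2 + 9·1 + 5·0 + 4·2 = 42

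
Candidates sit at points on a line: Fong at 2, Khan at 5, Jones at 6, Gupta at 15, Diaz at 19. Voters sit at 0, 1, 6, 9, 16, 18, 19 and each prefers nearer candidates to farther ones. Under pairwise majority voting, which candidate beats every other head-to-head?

Jones

With single-peaked preferences on a line, the Condorcet winner is the candidate closest to the median voter.
The median voter (position 9) is closest to Jones at 6.
Check: Jones vs Khan — voters closer to Jones: 5 of 7.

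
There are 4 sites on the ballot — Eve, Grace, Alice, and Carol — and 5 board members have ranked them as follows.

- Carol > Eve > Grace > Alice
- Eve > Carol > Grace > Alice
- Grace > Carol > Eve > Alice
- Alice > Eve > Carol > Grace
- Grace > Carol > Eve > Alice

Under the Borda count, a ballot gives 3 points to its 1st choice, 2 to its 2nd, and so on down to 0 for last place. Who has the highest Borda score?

Carol

Borda scores:
  Eve: 2 + 3 + 1 + 2 + 1 = 9
  Grace: 1 + 1 + 3 + 0 + 3 = 8
  Alice: 0 + 0 + 0 + 3 + 0 = 3
  Carol: 3 + 2 + 2 + 1 + 2 = 10
Carol has the highest total.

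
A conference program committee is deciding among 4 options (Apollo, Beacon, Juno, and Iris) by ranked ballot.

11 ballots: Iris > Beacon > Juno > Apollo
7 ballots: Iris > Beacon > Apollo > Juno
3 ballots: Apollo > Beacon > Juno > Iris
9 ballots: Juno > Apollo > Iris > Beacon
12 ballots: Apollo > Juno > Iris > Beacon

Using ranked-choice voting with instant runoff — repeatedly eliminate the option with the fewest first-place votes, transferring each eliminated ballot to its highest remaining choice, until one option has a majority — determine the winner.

Round 1: Iris 18, Apollo 15, Juno 9, Beacon 0. Beacon has the fewest and is eliminated.
Round 2: Iris 18, Apollo 15, Juno 9. Juno has the fewest and is eliminated.
Round 3: Apollo 24, Iris 18. Apollo has a majority.

Apollo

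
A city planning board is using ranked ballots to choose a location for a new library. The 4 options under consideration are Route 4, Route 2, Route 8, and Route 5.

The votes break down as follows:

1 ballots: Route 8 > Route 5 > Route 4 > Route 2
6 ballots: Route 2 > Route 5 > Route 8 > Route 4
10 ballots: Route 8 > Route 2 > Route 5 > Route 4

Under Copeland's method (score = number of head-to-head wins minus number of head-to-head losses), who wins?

Pairwise results:
  Route 4 vs Route 2: Route 2 wins 16–1.
  Route 4 vs Route 8: Route 8 wins 17–0.
  Route 4 vs Route 5: Route 5 wins 17–0.
  Route 2 vs Route 8: Route 8 wins 11–6.
  Route 2 vs Route 5: Route 2 wins 16–1.
  Route 8 vs Route 5: Route 8 wins 11–6.
Copeland scores (wins − losses):
  Route 4: 0 − 3 = -3
  Route 2: 2 − 1 = 1
  Route 8: 3 − 0 = 3
  Route 5: 1 − 2 = -1
Route 8 has the best Copeland score.

Route 8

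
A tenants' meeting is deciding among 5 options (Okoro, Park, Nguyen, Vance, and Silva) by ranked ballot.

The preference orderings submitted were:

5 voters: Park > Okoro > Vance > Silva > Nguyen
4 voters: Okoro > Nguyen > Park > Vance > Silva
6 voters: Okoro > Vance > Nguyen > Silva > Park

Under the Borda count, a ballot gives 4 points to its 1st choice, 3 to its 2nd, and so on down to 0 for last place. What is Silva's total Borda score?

Borda scores:
  Okoro: 5·3 + 4·4 + 6·4 = 55
  Park: 5·4 + 4·2 + 6·0 = 28
  Nguyen: 5·0 + 4·3 + 6·2 = 24
  Vance: 5·2 + 4·1 + 6·3 = 32
  Silva: 5·1 + 4·0 + 6·1 = 11

11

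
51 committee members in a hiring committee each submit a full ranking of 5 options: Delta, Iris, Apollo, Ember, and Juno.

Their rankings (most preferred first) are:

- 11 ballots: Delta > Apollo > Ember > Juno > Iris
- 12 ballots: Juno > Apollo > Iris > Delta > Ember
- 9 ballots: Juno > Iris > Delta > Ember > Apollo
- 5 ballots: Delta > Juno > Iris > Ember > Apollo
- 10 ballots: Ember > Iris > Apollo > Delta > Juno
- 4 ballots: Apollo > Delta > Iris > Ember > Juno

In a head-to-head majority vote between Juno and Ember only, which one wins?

Juno

Ballots ranking Juno above Ember: 12+9+5 = 26.
Ballots ranking Ember above Juno: 11+10+4 = 25.
Juno wins the head-to-head, 26–25.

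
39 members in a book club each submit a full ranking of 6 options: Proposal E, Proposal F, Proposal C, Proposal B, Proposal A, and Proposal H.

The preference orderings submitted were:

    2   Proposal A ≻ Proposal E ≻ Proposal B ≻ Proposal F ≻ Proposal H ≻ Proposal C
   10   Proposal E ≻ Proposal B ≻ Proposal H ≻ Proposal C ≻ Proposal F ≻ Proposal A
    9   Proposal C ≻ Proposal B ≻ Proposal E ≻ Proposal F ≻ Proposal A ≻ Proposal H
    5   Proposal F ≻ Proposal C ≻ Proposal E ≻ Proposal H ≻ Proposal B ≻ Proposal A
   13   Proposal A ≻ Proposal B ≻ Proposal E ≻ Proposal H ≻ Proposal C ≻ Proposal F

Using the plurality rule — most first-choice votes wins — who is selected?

Proposal A

First-place vote totals:
  Proposal E: 10
  Proposal F: 5
  Proposal C: 9
  Proposal B: 0
  Proposal A: 15
  Proposal H: 0
Proposal A has the most first-place votes.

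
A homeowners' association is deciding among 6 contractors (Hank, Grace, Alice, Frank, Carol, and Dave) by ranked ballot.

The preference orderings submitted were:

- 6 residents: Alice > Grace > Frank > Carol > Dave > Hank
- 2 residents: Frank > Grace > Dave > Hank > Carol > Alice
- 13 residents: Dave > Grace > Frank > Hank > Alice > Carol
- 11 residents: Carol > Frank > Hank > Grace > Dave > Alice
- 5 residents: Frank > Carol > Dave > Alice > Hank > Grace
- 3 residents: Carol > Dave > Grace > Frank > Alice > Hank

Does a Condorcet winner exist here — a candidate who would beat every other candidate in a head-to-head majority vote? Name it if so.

There is no Condorcet winner

Head-to-head results (40 voters total):
Hank vs Grace: Grace wins 24–16.
Hank vs Alice: Hank wins 26–14.
Hank vs Frank: Frank wins 40–0.
Hank vs Carol: Carol wins 25–15.
Hank vs Dave: Dave wins 29–11.
Grace vs Alice: Grace wins 29–11.
Grace vs Frank: Grace wins 22–18.
Grace vs Carol: Grace wins 21–19.
Grace vs Dave: Dave wins 21–19.
Alice vs Frank: Frank wins 34–6.
Alice vs Carol: Carol wins 21–19.
Alice vs Dave: Dave wins 34–6.
Frank vs Carol: Frank wins 26–14.
Frank vs Dave: Frank wins 24–16.
Carol vs Dave: Carol wins 25–15.
No candidate beats all others: Grace beats Frank beats Dave beats Grace, a majority cycle.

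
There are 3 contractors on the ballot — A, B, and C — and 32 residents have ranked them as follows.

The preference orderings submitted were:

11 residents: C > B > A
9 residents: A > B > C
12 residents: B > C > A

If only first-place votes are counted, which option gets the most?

First-place vote totals:
  A: 9
  B: 12
  C: 11
B has the most first-place votes.

B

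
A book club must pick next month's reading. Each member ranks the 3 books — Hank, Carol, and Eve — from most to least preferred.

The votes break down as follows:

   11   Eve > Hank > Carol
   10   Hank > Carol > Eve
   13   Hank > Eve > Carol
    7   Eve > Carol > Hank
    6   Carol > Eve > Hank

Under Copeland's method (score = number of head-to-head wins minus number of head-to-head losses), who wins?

Pairwise results:
  Hank vs Carol: Hank wins 34–13.
  Hank vs Eve: Eve wins 24–23.
  Carol vs Eve: Eve wins 31–16.
Copeland scores (wins − losses):
  Hank: 1 − 1 = 0
  Carol: 0 − 2 = -2
  Eve: 2 − 0 = 2
Eve has the best Copeland score.

Eve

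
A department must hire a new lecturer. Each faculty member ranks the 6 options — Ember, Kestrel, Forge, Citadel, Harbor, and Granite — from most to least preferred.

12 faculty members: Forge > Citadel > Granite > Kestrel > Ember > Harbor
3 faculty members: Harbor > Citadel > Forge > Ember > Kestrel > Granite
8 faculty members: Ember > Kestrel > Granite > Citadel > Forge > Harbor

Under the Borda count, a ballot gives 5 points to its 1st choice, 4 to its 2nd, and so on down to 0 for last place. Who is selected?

Borda scores:
  Ember: 12·1 + 3·2 + 8·5 = 58
  Kestrel: 12·2 + 3·1 + 8·4 = 59
  Forge: 12·5 + 3·3 + 8·1 = 77
  Citadel: 12·4 + 3·4 + 8·2 = 76
  Harbor: 12·0 + 3·5 + 8·0 = 15
  Granite: 12·3 + 3·0 + 8·3 = 60
Forge has the highest total.

Forge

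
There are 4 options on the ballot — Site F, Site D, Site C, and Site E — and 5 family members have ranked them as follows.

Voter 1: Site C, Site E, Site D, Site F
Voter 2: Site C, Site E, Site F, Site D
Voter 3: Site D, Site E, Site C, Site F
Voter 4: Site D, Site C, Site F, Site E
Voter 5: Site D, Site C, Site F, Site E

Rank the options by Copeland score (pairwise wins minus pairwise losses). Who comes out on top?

Site D

Pairwise results:
  Site F vs Site D: Site D wins 4–1.
  Site F vs Site C: Site C wins 5–0.
  Site F vs Site E: Site E wins 3–2.
  Site D vs Site C: Site D wins 3–2.
  Site D vs Site E: Site D wins 3–2.
  Site C vs Site E: Site C wins 4–1.
Copeland scores (wins − losses):
  Site F: 0 − 3 = -3
  Site D: 3 − 0 = 3
  Site C: 2 − 1 = 1
  Site E: 1 − 2 = -1
Site D has the best Copeland score.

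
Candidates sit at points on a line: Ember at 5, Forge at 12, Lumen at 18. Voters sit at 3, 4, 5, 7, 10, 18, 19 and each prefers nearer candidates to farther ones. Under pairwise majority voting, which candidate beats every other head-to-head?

Ember

With single-peaked preferences on a line, the Condorcet winner is the candidate closest to the median voter.
The median voter (position 7) is closest to Ember at 5.
Check: Ember vs Lumen — voters closer to Ember: 5 of 7.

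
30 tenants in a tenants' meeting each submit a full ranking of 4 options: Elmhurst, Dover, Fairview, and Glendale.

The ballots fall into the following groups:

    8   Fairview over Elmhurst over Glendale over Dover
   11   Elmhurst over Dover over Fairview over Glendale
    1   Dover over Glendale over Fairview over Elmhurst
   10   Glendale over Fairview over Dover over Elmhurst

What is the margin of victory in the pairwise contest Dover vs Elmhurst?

Ballots ranking Dover above Elmhurst: 1+10 = 11.
Ballots ranking Elmhurst above Dover: 8+11 = 19.
Elmhurst wins 19–11, a margin of 8.

8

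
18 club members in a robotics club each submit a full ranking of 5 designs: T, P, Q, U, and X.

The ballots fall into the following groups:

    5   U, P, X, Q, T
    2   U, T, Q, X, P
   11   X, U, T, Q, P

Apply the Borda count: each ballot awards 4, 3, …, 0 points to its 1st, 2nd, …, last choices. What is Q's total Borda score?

20

Borda scores:
  T: 5·0 + 2·3 + 11·2 = 28
  P: 5·3 + 2·0 + 11·0 = 15
  Q: 5·1 + 2·2 + 11·1 = 20
  U: 5·4 + 2·4 + 11·3 = 61
  X: 5·2 + 2·1 + 11·4 = 56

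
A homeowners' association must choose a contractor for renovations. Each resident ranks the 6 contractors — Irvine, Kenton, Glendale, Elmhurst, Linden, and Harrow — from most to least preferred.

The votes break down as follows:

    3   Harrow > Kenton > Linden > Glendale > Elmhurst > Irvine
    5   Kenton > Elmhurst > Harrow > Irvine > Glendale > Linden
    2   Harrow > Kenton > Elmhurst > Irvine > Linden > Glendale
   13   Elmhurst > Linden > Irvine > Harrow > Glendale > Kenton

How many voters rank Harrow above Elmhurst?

Ballots ranking Harrow above Elmhurst: 3+2 = 5.
Ballots ranking Elmhurst above Harrow: 5+13 = 18.
So 5 of 23 voters prefer Harrow to Elmhurst.

5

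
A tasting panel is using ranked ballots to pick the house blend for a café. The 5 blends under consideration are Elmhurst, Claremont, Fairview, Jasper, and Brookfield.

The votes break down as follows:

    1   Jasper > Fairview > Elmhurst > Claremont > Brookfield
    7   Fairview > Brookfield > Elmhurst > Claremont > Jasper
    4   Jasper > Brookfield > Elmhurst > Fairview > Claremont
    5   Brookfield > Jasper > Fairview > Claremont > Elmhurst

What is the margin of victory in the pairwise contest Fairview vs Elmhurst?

9

Ballots ranking Fairview above Elmhurst: 1+7+5 = 13.
Ballots ranking Elmhurst above Fairview: 4.
Fairview wins 13–4, a margin of 9.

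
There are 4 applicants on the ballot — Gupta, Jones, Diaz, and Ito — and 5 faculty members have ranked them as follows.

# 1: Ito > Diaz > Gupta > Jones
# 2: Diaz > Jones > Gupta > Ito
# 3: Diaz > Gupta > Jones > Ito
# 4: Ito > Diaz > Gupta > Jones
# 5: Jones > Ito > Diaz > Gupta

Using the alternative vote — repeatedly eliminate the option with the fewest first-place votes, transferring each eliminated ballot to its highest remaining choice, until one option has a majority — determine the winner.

Round 1: Diaz 2, Ito 2, Jones 1, Gupta 0. Gupta has the fewest and is eliminated.
Round 2: Diaz 2, Ito 2, Jones 1. Jones has the fewest and is eliminated.
Round 3: Ito 3, Diaz 2. Ito has a majority.

Ito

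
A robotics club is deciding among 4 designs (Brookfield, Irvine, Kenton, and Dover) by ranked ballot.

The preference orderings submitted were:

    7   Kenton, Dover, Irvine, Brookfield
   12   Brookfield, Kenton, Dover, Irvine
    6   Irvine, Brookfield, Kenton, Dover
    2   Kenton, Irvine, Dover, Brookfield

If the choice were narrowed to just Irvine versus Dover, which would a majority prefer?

Ballots ranking Irvine above Dover: 6+2 = 8.
Ballots ranking Dover above Irvine: 7+12 = 19.
Dover wins the head-to-head, 19–8.

Dover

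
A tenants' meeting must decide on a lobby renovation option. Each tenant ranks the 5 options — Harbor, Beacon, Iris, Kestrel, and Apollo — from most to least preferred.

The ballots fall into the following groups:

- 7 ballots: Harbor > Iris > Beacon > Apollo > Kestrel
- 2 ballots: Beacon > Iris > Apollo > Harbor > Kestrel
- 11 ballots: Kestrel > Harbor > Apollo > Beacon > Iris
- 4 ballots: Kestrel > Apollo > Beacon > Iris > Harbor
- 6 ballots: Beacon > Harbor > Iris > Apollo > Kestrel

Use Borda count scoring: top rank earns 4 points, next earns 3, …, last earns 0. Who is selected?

Harbor

Borda scores:
  Harbor: 7·4 + 2·1 + 11·3 + 4·0 + 6·3 = 81
  Beacon: 7·2 + 2·4 + 11·1 + 4·2 + 6·4 = 65
  Iris: 7·3 + 2·3 + 11·0 + 4·1 + 6·2 = 43
  Kestrel: 7·0 + 2·0 + 11·4 + 4·4 + 6·0 = 60
  Apollo: 7·1 + 2·2 + 11·2 + 4·3 + 6·1 = 51
Harbor has the highest total.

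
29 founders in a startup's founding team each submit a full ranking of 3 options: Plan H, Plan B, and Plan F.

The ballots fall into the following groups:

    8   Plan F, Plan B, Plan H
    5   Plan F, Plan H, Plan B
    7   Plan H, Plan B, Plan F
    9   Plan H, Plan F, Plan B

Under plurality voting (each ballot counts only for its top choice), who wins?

Plan H

First-place vote totals:
  Plan H: 16
  Plan B: 0
  Plan F: 13
Plan H has the most first-place votes.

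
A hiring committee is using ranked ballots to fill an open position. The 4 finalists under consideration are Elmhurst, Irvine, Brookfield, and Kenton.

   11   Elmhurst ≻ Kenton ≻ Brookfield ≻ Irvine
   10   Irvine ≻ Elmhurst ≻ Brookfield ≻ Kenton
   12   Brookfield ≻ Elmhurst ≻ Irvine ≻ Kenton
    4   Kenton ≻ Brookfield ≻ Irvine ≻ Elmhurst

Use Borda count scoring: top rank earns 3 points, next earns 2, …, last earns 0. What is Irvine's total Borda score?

Borda scores:
  Elmhurst: 11·3 + 10·2 + 12·2 + 4·0 = 77
  Irvine: 11·0 + 10·3 + 12·1 + 4·1 = 46
  Brookfield: 11·1 + 10·1 + 12·3 + 4·2 = 65
  Kenton: 11·2 + 10·0 + 12·0 + 4·3 = 34

46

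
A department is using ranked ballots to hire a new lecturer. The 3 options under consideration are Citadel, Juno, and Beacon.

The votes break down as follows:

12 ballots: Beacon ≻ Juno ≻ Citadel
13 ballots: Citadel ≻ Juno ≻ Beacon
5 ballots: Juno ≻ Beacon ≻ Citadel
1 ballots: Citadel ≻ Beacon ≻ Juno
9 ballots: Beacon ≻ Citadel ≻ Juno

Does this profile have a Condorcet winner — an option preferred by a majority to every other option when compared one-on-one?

Head-to-head results (40 voters total):
Citadel vs Juno: Citadel wins 23–17.
Citadel vs Beacon: Beacon wins 26–14.
Juno vs Beacon: Beacon wins 22–18.
Beacon beats each rival — Citadel (26–14), Juno (22–18) — so Beacon is the Condorcet winner.

Yes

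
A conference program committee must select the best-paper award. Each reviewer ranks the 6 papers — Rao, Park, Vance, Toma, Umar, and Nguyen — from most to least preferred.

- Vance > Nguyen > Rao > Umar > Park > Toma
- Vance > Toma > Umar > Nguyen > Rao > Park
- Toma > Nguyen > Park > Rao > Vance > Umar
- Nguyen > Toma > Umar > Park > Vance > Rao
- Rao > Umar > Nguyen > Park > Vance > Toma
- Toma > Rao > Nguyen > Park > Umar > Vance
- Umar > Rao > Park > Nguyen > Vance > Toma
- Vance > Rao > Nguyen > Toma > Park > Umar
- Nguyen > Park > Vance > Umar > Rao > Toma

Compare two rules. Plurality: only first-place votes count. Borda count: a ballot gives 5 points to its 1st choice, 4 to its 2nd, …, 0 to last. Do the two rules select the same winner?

Plurality first-place counts: Rao 1, Park 0, Vance 3, Toma 2, Umar 1, Nguyen 2 → Vance.
Borda totals: Rao 24, Park 18, Vance 22, Toma 20, Umar 20, Nguyen 31 → Nguyen.
The two rules disagree: plurality picks Vance, Borda picks Nguyen.

No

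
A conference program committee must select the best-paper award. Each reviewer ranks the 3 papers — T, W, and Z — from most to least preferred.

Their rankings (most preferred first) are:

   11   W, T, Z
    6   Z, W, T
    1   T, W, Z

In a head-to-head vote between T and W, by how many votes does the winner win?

16

Ballots ranking T above W: 1.
Ballots ranking W above T: 11+6 = 17.
W wins 17–1, a margin of 16.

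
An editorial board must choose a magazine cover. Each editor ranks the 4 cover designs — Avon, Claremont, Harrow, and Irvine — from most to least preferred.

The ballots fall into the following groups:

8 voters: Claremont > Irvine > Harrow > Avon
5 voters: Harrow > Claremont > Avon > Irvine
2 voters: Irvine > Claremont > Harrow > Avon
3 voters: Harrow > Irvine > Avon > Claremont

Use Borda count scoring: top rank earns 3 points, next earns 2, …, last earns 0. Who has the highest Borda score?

Borda scores:
  Avon: 8·0 + 5·1 + 2·0 + 3·1 = 8
  Claremont: 8·3 + 5·2 + 2·2 + 3·0 = 38
  Harrow: 8·1 + 5·3 + 2·1 + 3·3 = 34
  Irvine: 8·2 + 5·0 + 2·3 + 3·2 = 28
Claremont has the highest total.

Claremont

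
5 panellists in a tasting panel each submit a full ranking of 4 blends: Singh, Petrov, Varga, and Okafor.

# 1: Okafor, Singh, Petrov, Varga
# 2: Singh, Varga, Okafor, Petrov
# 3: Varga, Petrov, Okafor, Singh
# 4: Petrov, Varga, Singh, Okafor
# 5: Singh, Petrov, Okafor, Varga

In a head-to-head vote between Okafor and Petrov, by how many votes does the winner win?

Ballots ranking Okafor above Petrov: 2.
Ballots ranking Petrov above Okafor: 3.
Petrov wins 3–2, a margin of 1.

1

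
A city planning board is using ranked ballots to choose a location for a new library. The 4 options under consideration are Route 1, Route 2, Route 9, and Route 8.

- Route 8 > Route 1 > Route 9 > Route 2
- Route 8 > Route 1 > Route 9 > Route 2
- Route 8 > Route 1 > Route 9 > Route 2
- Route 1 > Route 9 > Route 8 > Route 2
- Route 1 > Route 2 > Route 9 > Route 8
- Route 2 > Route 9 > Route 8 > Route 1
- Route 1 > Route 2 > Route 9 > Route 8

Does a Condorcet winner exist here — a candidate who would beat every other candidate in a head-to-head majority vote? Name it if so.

Head-to-head results (7 voters total):
Route 1 vs Route 2: Route 1 wins 6–1.
Route 1 vs Route 9: Route 1 wins 6–1.
Route 1 vs Route 8: Route 8 wins 4–3.
Route 2 vs Route 9: Route 9 wins 4–3.
Route 2 vs Route 8: Route 8 wins 4–3.
Route 9 vs Route 8: Route 9 wins 4–3.
No candidate beats all others: Route 1 beats Route 9 beats Route 8 beats Route 1, a majority cycle.

None — there is no Condorcet winner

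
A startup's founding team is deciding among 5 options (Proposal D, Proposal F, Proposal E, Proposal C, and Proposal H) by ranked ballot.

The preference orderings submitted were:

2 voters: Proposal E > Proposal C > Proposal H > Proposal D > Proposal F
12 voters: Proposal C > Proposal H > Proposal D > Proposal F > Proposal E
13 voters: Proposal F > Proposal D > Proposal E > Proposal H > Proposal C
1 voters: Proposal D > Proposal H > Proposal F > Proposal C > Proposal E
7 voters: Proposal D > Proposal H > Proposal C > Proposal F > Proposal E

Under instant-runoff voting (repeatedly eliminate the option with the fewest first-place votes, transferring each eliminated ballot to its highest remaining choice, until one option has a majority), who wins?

Round 1: Proposal F 13, Proposal C 12, Proposal D 8, Proposal E 2, Proposal H 0. Proposal H has the fewest and is eliminated.
Round 2: Proposal F 13, Proposal C 12, Proposal D 8, Proposal E 2. Proposal E has the fewest and is eliminated.
Round 3: Proposal C 14, Proposal F 13, Proposal D 8. Proposal D has the fewest and is eliminated.
Round 4: Proposal C 21, Proposal F 14. Proposal C has a majority.

Proposal C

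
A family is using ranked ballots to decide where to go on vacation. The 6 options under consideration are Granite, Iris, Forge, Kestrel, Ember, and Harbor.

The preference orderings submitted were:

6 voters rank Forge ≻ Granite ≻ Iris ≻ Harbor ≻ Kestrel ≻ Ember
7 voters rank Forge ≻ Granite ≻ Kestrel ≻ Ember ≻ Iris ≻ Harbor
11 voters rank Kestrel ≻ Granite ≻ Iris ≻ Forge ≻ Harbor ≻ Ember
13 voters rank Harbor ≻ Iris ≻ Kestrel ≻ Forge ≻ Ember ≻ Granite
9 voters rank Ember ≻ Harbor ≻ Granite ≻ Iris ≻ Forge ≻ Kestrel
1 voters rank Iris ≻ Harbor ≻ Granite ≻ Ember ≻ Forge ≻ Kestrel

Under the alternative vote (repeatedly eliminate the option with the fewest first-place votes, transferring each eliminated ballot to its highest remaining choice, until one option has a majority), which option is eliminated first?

Granite

Round 1: Forge 13, Harbor 13, Kestrel 11, Ember 9, Iris 1, Granite 0. Granite has the fewest and is eliminated.
Round 2: Forge 13, Harbor 13, Kestrel 11, Ember 9, Iris 1. Iris has the fewest and is eliminated.
Round 3: Harbor 14, Forge 13, Kestrel 11, Ember 9. Ember has the fewest and is eliminated.
Round 4: Harbor 23, Forge 13, Kestrel 11. Kestrel has the fewest and is eliminated.
Round 5: Forge 24, Harbor 23. Forge has a majority.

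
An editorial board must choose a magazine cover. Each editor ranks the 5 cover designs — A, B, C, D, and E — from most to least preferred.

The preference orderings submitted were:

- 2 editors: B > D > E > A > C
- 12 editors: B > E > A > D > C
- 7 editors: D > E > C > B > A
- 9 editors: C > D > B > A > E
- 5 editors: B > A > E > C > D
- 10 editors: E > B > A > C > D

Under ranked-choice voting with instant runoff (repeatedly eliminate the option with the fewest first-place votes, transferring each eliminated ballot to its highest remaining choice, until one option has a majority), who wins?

Round 1: B 19, E 10, C 9, D 7, A 0. A has the fewest and is eliminated.
Round 2: B 19, E 10, C 9, D 7. D has the fewest and is eliminated.
Round 3: B 19, E 17, C 9. C has the fewest and is eliminated.
Round 4: B 28, E 17. B has a majority.

B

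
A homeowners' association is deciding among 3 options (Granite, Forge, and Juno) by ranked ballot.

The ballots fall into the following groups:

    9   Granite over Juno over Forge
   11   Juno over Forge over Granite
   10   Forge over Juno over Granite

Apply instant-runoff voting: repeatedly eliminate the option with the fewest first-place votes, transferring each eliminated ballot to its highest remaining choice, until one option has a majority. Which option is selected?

Juno

Round 1: Juno 11, Forge 10, Granite 9. Granite has the fewest and is eliminated.
Round 2: Juno 20, Forge 10. Juno has a majority.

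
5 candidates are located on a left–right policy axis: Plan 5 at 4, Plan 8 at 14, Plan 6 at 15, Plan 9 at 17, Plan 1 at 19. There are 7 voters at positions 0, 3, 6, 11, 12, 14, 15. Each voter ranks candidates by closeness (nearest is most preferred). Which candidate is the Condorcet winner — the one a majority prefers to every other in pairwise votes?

With single-peaked preferences on a line, the Condorcet winner is the candidate closest to the median voter.
The median voter (position 11) is closest to Plan 8 at 14.
Check: Plan 8 vs Plan 9 — voters closer to Plan 8: 7 of 7.

Plan 8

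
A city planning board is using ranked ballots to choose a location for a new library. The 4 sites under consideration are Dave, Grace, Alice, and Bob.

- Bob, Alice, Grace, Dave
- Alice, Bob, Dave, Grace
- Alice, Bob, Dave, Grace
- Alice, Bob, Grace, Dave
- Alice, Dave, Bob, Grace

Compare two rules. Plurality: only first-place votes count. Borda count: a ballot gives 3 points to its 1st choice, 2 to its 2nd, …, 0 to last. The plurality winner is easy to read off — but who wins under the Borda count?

Alice

Plurality first-place counts: Dave 0, Grace 0, Alice 4, Bob 1 → Alice.
Borda totals: Dave 4, Grace 2, Alice 14, Bob 10 → Alice.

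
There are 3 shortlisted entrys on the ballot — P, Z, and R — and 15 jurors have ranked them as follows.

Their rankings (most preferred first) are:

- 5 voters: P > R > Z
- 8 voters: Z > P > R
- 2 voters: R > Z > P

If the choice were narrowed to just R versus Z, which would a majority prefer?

Z

Ballots ranking R above Z: 5+2 = 7.
Ballots ranking Z above R: 8.
Z wins the head-to-head, 8–7.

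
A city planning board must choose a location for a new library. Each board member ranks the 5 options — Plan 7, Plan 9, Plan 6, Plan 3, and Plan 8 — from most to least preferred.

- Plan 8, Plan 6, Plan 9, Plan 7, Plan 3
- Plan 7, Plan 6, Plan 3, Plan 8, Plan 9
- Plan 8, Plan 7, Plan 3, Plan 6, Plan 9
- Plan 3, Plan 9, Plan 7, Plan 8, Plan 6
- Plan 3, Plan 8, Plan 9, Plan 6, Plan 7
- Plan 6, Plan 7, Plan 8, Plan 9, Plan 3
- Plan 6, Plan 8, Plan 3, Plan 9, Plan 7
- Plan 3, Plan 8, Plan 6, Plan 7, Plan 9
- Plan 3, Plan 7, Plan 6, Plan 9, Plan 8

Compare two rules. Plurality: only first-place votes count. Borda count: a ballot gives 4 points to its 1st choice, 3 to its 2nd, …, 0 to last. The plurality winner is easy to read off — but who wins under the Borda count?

Plurality first-place counts: Plan 7 1, Plan 9 0, Plan 6 2, Plan 3 4, Plan 8 2 → Plan 3.
Borda totals: Plan 7 17, Plan 9 10, Plan 6 20, Plan 3 22, Plan 8 21 → Plan 3.

Plan 3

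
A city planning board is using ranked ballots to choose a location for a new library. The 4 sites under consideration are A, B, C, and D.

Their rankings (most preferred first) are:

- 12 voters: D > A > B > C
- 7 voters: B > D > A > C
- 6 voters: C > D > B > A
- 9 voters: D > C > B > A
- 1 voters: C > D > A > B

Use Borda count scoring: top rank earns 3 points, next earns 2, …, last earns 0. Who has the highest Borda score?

Borda scores:
  A: 12·2 + 7·1 + 6·0 + 9·0 + 1 = 32
  B: 12·1 + 7·3 + 6·1 + 9·1 + 0 = 48
  C: 12·0 + 7·0 + 6·3 + 9·2 + 3 = 39
  D: 12·3 + 7·2 + 6·2 + 9·3 + 2 = 91
D has the highest total.

D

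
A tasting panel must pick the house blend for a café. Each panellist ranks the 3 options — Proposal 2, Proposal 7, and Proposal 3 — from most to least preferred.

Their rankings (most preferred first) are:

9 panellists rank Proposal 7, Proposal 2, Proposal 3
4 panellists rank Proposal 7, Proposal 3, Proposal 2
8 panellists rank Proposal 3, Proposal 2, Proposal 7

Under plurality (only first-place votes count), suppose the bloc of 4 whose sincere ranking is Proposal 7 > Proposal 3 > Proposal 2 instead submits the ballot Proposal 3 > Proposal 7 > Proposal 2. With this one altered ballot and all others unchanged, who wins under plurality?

Proposal 3

First-place totals with the altered ballot: Proposal 2 0, Proposal 7 9, Proposal 3 12.
The switch changes the winner from Proposal 7 to Proposal 3.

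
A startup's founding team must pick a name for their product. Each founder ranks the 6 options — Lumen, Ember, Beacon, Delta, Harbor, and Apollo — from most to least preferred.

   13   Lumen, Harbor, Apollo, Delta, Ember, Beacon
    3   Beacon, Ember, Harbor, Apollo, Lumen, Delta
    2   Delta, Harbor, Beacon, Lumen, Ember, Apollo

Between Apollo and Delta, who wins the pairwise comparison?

Ballots ranking Apollo above Delta: 13+3 = 16.
Ballots ranking Delta above Apollo: 2.
Apollo wins the head-to-head, 16–2.

Apollo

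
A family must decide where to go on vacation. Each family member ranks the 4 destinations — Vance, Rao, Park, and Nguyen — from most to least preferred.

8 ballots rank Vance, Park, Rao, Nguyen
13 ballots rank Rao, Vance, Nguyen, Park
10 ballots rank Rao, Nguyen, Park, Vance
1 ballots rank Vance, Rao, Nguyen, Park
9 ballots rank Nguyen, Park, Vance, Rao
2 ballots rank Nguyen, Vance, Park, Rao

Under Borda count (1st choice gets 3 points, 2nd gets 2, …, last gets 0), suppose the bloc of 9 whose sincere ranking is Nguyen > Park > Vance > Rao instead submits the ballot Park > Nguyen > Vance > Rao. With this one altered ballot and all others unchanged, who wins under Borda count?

Borda totals with the altered ballot: Vance 66, Rao 79, Park 55, Nguyen 58.
The winner is unchanged: still Rao.

Rao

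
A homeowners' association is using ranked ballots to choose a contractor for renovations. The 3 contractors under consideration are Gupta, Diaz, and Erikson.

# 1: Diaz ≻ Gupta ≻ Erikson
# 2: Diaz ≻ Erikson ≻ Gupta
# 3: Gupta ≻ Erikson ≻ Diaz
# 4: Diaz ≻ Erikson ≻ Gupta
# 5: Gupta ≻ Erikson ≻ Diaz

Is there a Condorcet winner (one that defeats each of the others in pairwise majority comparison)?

Yes

Head-to-head results (5 voters total):
Gupta vs Diaz: Diaz wins 3–2.
Gupta vs Erikson: Gupta wins 3–2.
Diaz vs Erikson: Diaz wins 3–2.
Diaz beats each rival — Gupta (3–2), Erikson (3–2) — so Diaz is the Condorcet winner.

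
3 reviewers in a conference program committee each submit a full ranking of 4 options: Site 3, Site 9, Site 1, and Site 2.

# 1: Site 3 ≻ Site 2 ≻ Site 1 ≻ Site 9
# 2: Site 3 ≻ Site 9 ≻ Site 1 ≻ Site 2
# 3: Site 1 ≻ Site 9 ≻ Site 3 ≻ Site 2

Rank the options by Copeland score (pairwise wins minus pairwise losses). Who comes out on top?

Site 3

Pairwise results:
  Site 3 vs Site 9: Site 3 wins 2–1.
  Site 3 vs Site 1: Site 3 wins 2–1.
  Site 3 vs Site 2: Site 3 wins 3–0.
  Site 9 vs Site 1: Site 1 wins 2–1.
  Site 9 vs Site 2: Site 9 wins 2–1.
  Site 1 vs Site 2: Site 1 wins 2–1.
Copeland scores (wins − losses):
  Site 3: 3 − 0 = 3
  Site 9: 1 − 2 = -1
  Site 1: 2 − 1 = 1
  Site 2: 0 − 3 = -3
Site 3 has the best Copeland score.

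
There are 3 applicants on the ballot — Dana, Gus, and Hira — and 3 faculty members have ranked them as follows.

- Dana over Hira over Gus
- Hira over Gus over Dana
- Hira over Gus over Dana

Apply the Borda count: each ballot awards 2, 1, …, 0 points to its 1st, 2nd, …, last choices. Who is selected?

Borda scores:
  Dana: 2 + 0 + 0 = 2
  Gus: 0 + 1 + 1 = 2
  Hira: 1 + 2 + 2 = 5
Hira has the highest total.

Hira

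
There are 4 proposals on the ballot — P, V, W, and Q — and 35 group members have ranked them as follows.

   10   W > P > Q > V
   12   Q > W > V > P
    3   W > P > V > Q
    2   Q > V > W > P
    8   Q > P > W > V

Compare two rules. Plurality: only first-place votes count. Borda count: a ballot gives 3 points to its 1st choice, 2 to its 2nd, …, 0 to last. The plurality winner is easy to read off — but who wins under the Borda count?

Q

Plurality first-place counts: P 0, V 0, W 13, Q 22 → Q.
Borda totals: P 42, V 19, W 73, Q 76 → Q.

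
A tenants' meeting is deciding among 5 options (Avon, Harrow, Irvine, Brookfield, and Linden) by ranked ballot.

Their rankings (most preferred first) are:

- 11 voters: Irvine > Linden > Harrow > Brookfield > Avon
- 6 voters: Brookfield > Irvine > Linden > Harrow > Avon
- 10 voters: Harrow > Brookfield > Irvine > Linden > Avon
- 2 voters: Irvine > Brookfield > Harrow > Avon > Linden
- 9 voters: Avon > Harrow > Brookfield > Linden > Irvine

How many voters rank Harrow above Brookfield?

30

Ballots ranking Harrow above Brookfield: 11+10+9 = 30.
Ballots ranking Brookfield above Harrow: 6+2 = 8.
So 30 of 38 voters prefer Harrow to Brookfield.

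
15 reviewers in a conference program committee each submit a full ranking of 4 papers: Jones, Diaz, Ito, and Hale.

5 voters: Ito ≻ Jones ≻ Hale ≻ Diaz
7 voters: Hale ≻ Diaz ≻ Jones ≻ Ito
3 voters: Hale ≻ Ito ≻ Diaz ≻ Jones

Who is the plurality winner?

Hale

First-place vote totals:
  Jones: 0
  Diaz: 0
  Ito: 5
  Hale: 10
Hale has the most first-place votes.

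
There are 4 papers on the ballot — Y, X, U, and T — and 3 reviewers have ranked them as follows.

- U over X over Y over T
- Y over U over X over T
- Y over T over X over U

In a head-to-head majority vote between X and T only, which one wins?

X

Ballots ranking X above T: 2.
Ballots ranking T above X: 1.
X wins the head-to-head, 2–1.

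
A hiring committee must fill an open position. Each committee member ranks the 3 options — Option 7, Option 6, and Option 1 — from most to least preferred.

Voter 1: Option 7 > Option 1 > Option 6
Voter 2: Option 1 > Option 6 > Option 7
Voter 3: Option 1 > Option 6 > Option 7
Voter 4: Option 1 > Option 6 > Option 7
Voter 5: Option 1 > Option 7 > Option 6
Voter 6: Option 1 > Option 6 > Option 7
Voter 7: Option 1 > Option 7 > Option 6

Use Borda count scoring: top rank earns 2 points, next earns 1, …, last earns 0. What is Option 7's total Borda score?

Borda scores:
  Option 7: 2 + 0 + 0 + 0 + 1 + 0 + 1 = 4
  Option 6: 0 + 1 + 1 + 1 + 0 + 1 + 0 = 4
  Option 1: 1 + 2 + 2 + 2 + 2 + 2 + 2 = 13

4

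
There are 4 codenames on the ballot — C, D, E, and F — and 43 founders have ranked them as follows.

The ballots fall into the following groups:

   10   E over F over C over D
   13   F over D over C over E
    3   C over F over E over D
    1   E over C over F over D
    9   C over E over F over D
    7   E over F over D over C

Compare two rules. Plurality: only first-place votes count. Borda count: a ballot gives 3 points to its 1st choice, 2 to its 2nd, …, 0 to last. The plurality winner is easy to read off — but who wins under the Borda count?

F

Plurality first-place counts: C 12, D 0, E 18, F 13 → E.
Borda totals: C 61, D 33, E 75, F 89 → F.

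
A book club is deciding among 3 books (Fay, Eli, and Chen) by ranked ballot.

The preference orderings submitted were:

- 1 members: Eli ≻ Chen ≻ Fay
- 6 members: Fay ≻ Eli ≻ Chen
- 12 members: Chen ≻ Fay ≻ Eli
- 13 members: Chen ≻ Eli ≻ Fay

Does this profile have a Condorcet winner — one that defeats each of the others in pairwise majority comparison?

Head-to-head results (32 voters total):
Fay vs Eli: Fay wins 18–14.
Fay vs Chen: Chen wins 26–6.
Eli vs Chen: Chen wins 25–7.
Chen beats each rival — Fay (26–6), Eli (25–7) — so Chen is the Condorcet winner.

Yes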